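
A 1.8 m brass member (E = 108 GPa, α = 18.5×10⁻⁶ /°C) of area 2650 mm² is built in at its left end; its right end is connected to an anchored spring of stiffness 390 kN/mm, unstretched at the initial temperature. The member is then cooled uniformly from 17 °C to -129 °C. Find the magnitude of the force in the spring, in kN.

P ≈ 549 kN

The unrestrained thermal change is αΔT L = 18.5×10⁻⁶ × 146 × 1800 = 4.862 mm.
With a force P in the spring, the elastic change of the member is PL/(AE) and that of the spring is P/k; compatibility requires their sum to equal δ_free.
P [ L/(AE) + 1/k ] = δ_free → P [ 1800/(2650×108×10³) + 1/(390×10³) ] = 4.862.
P = 4.862 / 8.853×10⁻⁶ = 549100 N.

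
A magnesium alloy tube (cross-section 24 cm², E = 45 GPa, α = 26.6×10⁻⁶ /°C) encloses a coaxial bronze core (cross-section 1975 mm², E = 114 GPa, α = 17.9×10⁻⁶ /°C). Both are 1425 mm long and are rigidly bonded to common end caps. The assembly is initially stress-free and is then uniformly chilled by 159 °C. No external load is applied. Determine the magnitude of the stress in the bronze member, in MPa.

Equilibrium of a rigid end plate with no external load gives equal and opposite internal forces ±P in the two members. Since α_{magnesium alloy} > α_{bronze}, cooling drives the magnesium alloy into tension and the bronze into compression.
Setting the final lengths equal and cancelling L: (α₁ − α₂)ΔT = P/(A₁E₁) + P/(A₂E₂).
|α₁ − α₂|·ΔT = 8.7×10⁻⁶ × 159 = 0.001383.
1/(A₁E₁) + 1/(A₂E₂) = 1/(2400×45×10³) + 1/(1975×114×10³) = 1.37×10⁻⁸ N⁻¹.
So P = 0.001383 / 1.37×10⁻⁸ = 101 kN.
σ_{bronze} = P/A₂ = 101000/1975 = 51.12 MPa, compressive.

σ ≈ 51.1 MPa (compressive)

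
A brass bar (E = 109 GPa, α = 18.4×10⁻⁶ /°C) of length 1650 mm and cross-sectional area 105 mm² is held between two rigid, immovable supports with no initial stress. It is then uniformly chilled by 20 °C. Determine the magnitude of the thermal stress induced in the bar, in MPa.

σ ≈ 40.1 MPa (tensile)

The supports are rigid, so the total axial strain is zero. The restrained thermal strain is ε = αΔT = 18.4×10⁻⁶ × 20 = 368×10⁻⁶.
σ = EαΔT = 109×10³ × 18.4×10⁻⁶ × 20 = 40.11 MPa (tensile; the bar is trying to contract).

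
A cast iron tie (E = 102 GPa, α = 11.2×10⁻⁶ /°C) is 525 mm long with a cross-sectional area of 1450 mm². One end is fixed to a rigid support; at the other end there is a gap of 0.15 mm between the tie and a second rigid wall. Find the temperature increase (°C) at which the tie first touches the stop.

ΔT ≈ 25.5 °C

The gap closes when αΔT L = 0.15 mm, since the tie is still unstressed at that instant.
ΔT = 0.15 / (11.2×10⁻⁶ × 525) = 25.51 °C.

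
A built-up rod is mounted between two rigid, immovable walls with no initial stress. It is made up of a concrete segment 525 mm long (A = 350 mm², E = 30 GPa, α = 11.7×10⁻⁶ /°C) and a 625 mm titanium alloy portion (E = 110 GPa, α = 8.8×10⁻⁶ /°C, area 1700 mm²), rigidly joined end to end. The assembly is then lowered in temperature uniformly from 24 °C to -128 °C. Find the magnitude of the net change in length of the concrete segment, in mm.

|ΔL| ≈ 0.725 mm

Free thermal contraction of the whole bar: Σ αᵢΔT Lᵢ = 11.7×10⁻⁶×152×525 + 8.8×10⁻⁶×152×625 = 1.77 mm.
The walls prevent any net length change, so an axial force P (same in every segment) develops. Compatibility: P · Σ Lᵢ/(AᵢEᵢ) = δ_free.
Σ Lᵢ/(AᵢEᵢ) = 525/(350×30×10³) + 625/(1700×110×10³) = 5.334×10⁻⁵ mm/N.
Hence P = δ_free / Σ(L/AE) = 1.77/5.334×10⁻⁵ = 33.18 kN (tensile).
For the concrete segment, free thermal change = 11.7×10⁻⁶×152×525 = 0.9337 mm and elastic change from P = 33180×525/(350×30×10³) = 1.659 mm; these oppose, so the net change is 0.725 mm (segment lengthens).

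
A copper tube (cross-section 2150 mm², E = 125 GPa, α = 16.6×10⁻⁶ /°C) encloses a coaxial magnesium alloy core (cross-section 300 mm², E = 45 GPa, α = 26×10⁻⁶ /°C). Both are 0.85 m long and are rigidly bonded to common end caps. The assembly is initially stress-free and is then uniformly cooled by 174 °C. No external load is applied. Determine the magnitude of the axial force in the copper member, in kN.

Both members must finish at the same length. With the larger α, the magnesium alloy tends to over-contract; the plates restrain it, putting the magnesium alloy in tension and the copper in compression. With no external load the two internal forces are equal and opposite, magnitude P.
Setting the final lengths equal and cancelling L: (α₁ − α₂)ΔT = P/(A₁E₁) + P/(A₂E₂).
|α₁ − α₂|·ΔT = 9.4×10⁻⁶ × 174 = 0.001636.
1/(A₁E₁) + 1/(A₂E₂) = 1/(2150×125×10³) + 1/(300×45×10³) = 7.78×10⁻⁸ N⁻¹.
P = 0.001636 / 7.78×10⁻⁸ = 21020 N = 21.02 kN.

P ≈ 21 kN (compressive in the copper)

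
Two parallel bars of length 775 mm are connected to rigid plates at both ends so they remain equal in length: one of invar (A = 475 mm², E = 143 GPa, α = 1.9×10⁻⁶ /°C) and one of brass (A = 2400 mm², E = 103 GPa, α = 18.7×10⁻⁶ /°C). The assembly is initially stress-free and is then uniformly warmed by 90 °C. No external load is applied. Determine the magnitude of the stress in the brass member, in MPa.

The brass has the larger α, so on heating it would change length more than the invar if both were free. The rigid plates force a common final length, so the brass is put into compression and the invar into tension, with equal and opposite forces P (no external load).
Equating the net (thermal + elastic) strains gives |α₁ − α₂|·ΔT = P·[1/(A₁E₁) + 1/(A₂E₂)].
|α₁ − α₂|·ΔT = 16.8×10⁻⁶ × 90 = 0.001512.
1/(A₁E₁) + 1/(A₂E₂) = 1/(475×143×10³) + 1/(2400×103×10³) = 1.877×10⁻⁸ N⁻¹.
So P = 0.001512 / 1.877×10⁻⁸ = 80.57 kN.
σ_{brass} = P/A₂ = 80570/2400 = 33.57 MPa, compressive.

σ ≈ 33.6 MPa (compressive)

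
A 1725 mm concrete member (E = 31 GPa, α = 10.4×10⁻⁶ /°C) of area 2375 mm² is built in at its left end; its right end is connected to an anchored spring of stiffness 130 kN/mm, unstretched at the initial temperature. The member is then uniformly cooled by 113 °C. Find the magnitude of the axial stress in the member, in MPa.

If the spring were absent the member would shorten by αΔT L = 10.4×10⁻⁶ × 113 × 1725 = 2.027 mm.
Let P be the tensile force in the spring. The member extends elastically by PL/(AE) and the spring stretches by P/k; together these equal δ_free.
P [ L/(AE) + 1/k ] = δ_free → P [ 1725/(2375×31×10³) + 1/(130×10³) ] = 2.027.
P = 2.027 / 3.112×10⁻⁵ = 65140 N.
σ = P/A = 65140/2375 = 27.43 MPa.

σ ≈ 27.4 MPa (tensile)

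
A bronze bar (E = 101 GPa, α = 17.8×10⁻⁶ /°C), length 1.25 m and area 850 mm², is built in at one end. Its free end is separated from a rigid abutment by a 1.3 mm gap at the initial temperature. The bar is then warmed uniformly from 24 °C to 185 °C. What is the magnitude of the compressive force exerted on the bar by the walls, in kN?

If the wall were absent the bar would grow by αΔT L = 17.8×10⁻⁶ × 161 × 1250 = 3.582 mm.
The gap closes (δ_free > 1.3 mm) and the wall then resists a further 3.582 − 1.3 = 2.282 mm of expansion.
That suppressed elongation corresponds to σ = E·Δ/L = 101×10³ × 2.282/1250 = 184.4 MPa.
P = σA = 184.4 × 850 = 156.7 kN.

P ≈ 157 kN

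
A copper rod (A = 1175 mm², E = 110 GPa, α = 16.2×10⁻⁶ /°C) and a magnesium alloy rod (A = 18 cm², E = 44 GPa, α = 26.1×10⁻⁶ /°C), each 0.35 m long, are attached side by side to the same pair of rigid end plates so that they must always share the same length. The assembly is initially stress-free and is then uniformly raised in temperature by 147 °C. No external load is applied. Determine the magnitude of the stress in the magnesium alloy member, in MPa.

The magnesium alloy has the larger α, so on heating it would change length more than the copper if both were free. The rigid plates force a common final length, so the magnesium alloy is put into compression and the copper into tension, with equal and opposite forces P (no external load).
Equating the net (thermal + elastic) strains gives |α₁ − α₂|·ΔT = P·[1/(A₁E₁) + 1/(A₂E₂)].
|α₁ − α₂|·ΔT = 9.9×10⁻⁶ × 147 = 0.001455.
1/(A₁E₁) + 1/(A₂E₂) = 1/(1175×110×10³) + 1/(1800×44×10³) = 2.036×10⁻⁸ N⁻¹.
P = 0.001455 / 2.036×10⁻⁸ = 71470 N = 71.47 kN.
σ_{magnesium alloy} = P/A₂ = 71470/1800 = 39.7 MPa, compressive.

σ ≈ 39.7 MPa (compressive)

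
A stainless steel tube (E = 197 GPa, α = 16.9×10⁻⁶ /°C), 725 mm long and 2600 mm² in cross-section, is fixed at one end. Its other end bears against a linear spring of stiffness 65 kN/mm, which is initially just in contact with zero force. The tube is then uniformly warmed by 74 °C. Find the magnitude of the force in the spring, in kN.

P ≈ 54 kN

The unrestrained thermal change is αΔT L = 16.9×10⁻⁶ × 74 × 725 = 0.9067 mm.
Let P be the compressive force at the spring. The tube shortens elastically by PL/(AE) and the spring compresses by P/k; together these equal δ_free.
P [ L/(AE) + 1/k ] = δ_free → P [ 725/(2600×197×10³) + 1/(65×10³) ] = 0.9067.
P = 0.9067 / 1.68×10⁻⁵ = 53970 N.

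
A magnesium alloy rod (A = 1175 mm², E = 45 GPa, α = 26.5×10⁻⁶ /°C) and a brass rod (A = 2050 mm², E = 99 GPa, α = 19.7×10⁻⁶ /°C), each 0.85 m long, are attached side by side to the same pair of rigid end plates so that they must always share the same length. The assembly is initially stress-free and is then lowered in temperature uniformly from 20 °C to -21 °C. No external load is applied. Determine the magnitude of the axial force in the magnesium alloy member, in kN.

Equilibrium of a rigid end plate with no external load gives equal and opposite internal forces ±P in the two members. Since α_{magnesium alloy} > α_{brass}, cooling drives the magnesium alloy into tension and the brass into compression.
Setting the final lengths equal and cancelling L: (α₁ − α₂)ΔT = P/(A₁E₁) + P/(A₂E₂).
|α₁ − α₂|·ΔT = 6.8×10⁻⁶ × 41 = 0.0002788.
1/(A₁E₁) + 1/(A₂E₂) = 1/(1175×45×10³) + 1/(2050×99×10³) = 2.384×10⁻⁸ N⁻¹.
P = 0.0002788 / 2.384×10⁻⁸ = 11690 N = 11.69 kN.

P ≈ 11.7 kN (tensile in the magnesium alloy)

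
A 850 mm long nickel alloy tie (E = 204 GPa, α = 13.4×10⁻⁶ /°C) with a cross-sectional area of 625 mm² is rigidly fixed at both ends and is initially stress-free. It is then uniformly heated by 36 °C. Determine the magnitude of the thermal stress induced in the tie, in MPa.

σ ≈ 98.4 MPa (compressive)

Because both ends are immovable the net strain is zero, and the suppressed thermal strain is αΔT = 13.4×10⁻⁶ × 36 = 482.4×10⁻⁶.
σ = EαΔT = 204×10³ × 13.4×10⁻⁶ × 36 = 98.41 MPa (compressive; the tie is trying to expand).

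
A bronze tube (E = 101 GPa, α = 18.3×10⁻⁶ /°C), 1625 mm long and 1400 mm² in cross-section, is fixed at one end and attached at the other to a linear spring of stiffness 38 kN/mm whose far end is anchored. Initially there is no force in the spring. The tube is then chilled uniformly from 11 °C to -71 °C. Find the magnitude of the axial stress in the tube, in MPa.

Free thermal contraction: δ_free = αΔT L = 18.3×10⁻⁶ × 82 × 1625 = 2.438 mm.
Let P be the tensile force in the spring. The tube extends elastically by PL/(AE) and the spring stretches by P/k; together these equal δ_free.
So P = δ_free / [L/(AE) + 1/k] = 2.438 / [ 1625/(1400×101×10³) + 1/(38×10³) ].
P = 2.438 / 3.781×10⁻⁵ = 64500 N.
σ = P/A = 64500/1400 = 46.07 MPa.

σ ≈ 46.1 MPa (tensile)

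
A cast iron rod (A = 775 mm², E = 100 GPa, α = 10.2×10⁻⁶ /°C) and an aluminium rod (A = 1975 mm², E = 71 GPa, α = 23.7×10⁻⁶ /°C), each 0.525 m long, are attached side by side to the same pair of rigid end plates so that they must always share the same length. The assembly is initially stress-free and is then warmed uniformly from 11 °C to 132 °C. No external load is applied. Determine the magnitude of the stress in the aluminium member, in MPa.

The aluminium has the larger α, so on heating it would change length more than the cast iron if both were free. The rigid plates force a common final length, so the aluminium is put into compression and the cast iron into tension, with equal and opposite forces P (no external load).
Compatibility of the two members (thermal + elastic change equal): (α₁ − α₂)ΔT = P·[1/(A₁E₁) + 1/(A₂E₂)].
|α₁ − α₂|·ΔT = 13.5×10⁻⁶ × 121 = 0.001633.
1/(A₁E₁) + 1/(A₂E₂) = 1/(775×100×10³) + 1/(1975×71×10³) = 2.003×10⁻⁸ N⁻¹.
P = 0.001633 / 2.003×10⁻⁸ = 81530 N = 81.53 kN.
σ_{aluminium} = P/A₂ = 81530/1975 = 41.28 MPa, compressive.

σ ≈ 41.3 MPa (compressive)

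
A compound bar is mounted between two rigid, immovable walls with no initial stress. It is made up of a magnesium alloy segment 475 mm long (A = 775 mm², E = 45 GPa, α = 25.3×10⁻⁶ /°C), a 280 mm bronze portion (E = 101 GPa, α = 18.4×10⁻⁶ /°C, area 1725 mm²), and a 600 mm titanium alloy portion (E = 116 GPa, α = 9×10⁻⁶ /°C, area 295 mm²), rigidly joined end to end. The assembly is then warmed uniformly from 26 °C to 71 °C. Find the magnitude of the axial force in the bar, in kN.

P ≈ 31 kN (compressive)

If the supports were absent, the total length change would be Σ αᵢΔT Lᵢ = 25.3×10⁻⁶×45×475 + 18.4×10⁻⁶×45×280 + 9×10⁻⁶×45×600 = 1.016 mm.
Since the ends are fixed, an axial force P builds up, equal in every segment, with P · Σ Lᵢ/(AᵢEᵢ) = δ_free.
Σ Lᵢ/(AᵢEᵢ) = 475/(775×45×10³) + 280/(1725×101×10³) + 600/(295×116×10³) = 3.276×10⁻⁵ mm/N.
So P = 1.016 / 3.276×10⁻⁵ = 31 kN, compressive.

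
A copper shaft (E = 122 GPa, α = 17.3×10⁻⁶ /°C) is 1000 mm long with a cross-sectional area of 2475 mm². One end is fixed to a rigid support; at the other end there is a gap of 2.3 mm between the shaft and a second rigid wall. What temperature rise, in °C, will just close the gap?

ΔT ≈ 133 °C

The gap closes when αΔT L = 2.3 mm, since the shaft is still unstressed at that instant.
ΔT = 2.3 / (17.3×10⁻⁶ × 1000) = 132.9 °C.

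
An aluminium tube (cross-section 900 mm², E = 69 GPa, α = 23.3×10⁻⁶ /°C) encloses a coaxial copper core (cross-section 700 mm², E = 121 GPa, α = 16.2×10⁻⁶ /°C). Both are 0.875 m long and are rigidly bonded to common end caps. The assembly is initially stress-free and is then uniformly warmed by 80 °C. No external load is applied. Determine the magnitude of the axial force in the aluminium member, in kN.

Both members must finish at the same length. With the larger α, the aluminium tends to over-expand; the plates restrain it, putting the aluminium in compression and the copper in tension. With no external load the two internal forces are equal and opposite, magnitude P.
Equating the net (thermal + elastic) strains gives |α₁ − α₂|·ΔT = P·[1/(A₁E₁) + 1/(A₂E₂)].
|α₁ − α₂|·ΔT = 7.1×10⁻⁶ × 80 = 0.000568.
1/(A₁E₁) + 1/(A₂E₂) = 1/(900×69×10³) + 1/(700×121×10³) = 2.791×10⁻⁸ N⁻¹.
P = 0.000568 / 2.791×10⁻⁸ = 20350 N = 20.35 kN.

P ≈ 20.4 kN (compressive in the aluminium)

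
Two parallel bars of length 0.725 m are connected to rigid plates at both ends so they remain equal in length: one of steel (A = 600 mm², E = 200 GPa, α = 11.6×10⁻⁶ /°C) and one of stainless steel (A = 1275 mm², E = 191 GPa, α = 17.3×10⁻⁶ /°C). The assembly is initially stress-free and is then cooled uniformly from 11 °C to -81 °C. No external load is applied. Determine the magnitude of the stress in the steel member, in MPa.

σ ≈ 70.3 MPa (compressive)

Equilibrium of a rigid end plate with no external load gives equal and opposite internal forces ±P in the two members. Since α_{stainless steel} > α_{steel}, cooling drives the stainless steel into tension and the steel into compression.
Setting the final lengths equal and cancelling L: (α₁ − α₂)ΔT = P/(A₁E₁) + P/(A₂E₂).
|α₁ − α₂|·ΔT = 5.7×10⁻⁶ × 92 = 0.0005244.
1/(A₁E₁) + 1/(A₂E₂) = 1/(600×200×10³) + 1/(1275×191×10³) = 1.244×10⁻⁸ N⁻¹.
So P = 0.0005244 / 1.244×10⁻⁸ = 42.16 kN.
σ_{steel} = P/A₁ = 42160/600 = 70.26 MPa, compressive.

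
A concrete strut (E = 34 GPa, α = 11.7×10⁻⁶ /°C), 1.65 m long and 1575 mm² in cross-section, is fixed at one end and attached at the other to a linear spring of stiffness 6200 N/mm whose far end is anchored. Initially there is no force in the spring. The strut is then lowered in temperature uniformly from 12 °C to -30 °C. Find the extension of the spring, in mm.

δ ≈ 0.681 mm

Free thermal contraction: δ_free = αΔT L = 11.7×10⁻⁶ × 42 × 1650 = 0.8108 mm.
With a force P in the spring, the elastic change of the strut is PL/(AE) and that of the spring is P/k; compatibility requires their sum to equal δ_free.
P [ L/(AE) + 1/k ] = δ_free → P [ 1650/(1575×34×10³) + 1/(6200) ] = 0.8108.
P = 0.8108 / 0.0001921 = 4221 N.
Spring extension = P/k = 4221/(6200) = 0.6808 mm.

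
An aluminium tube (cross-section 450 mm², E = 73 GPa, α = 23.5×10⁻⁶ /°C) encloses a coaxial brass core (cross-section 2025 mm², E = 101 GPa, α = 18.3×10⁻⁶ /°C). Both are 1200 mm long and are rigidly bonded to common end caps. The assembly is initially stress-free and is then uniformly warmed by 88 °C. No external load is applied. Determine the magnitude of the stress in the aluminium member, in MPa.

σ ≈ 28.8 MPa (compressive)

Both members must finish at the same length. With the larger α, the aluminium tends to over-expand; the plates restrain it, putting the aluminium in compression and the brass in tension. With no external load the two internal forces are equal and opposite, magnitude P.
Equating the net (thermal + elastic) strains gives |α₁ − α₂|·ΔT = P·[1/(A₁E₁) + 1/(A₂E₂)].
|α₁ − α₂|·ΔT = 5.2×10⁻⁶ × 88 = 0.0004576.
1/(A₁E₁) + 1/(A₂E₂) = 1/(450×73×10³) + 1/(2025×101×10³) = 3.533×10⁻⁸ N⁻¹.
So P = 0.0004576 / 3.533×10⁻⁸ = 12.95 kN.
σ_{aluminium} = P/A₁ = 12950/450 = 28.78 MPa, compressive.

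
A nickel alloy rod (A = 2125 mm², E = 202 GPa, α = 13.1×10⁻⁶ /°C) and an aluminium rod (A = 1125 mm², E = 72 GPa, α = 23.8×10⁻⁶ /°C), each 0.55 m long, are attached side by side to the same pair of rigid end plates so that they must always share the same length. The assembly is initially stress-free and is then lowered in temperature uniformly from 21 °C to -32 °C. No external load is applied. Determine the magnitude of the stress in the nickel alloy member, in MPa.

σ ≈ 18.2 MPa (compressive)

Both members must finish at the same length. With the larger α, the aluminium tends to over-contract; the plates restrain it, putting the aluminium in tension and the nickel alloy in compression. With no external load the two internal forces are equal and opposite, magnitude P.
Compatibility of the two members (thermal + elastic change equal): (α₁ − α₂)ΔT = P·[1/(A₁E₁) + 1/(A₂E₂)].
|α₁ − α₂|·ΔT = 10.7×10⁻⁶ × 53 = 0.0005671.
1/(A₁E₁) + 1/(A₂E₂) = 1/(2125×202×10³) + 1/(1125×72×10³) = 1.468×10⁻⁸ N⁻¹.
P = 0.0005671 / 1.468×10⁻⁸ = 38640 N = 38.64 kN.
σ_{nickel alloy} = P/A₁ = 38640/2125 = 18.18 MPa, compressive.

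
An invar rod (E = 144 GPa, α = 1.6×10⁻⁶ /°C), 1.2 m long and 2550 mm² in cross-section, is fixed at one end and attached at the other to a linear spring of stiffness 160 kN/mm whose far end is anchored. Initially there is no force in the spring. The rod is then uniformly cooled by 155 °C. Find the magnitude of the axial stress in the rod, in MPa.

σ ≈ 12.3 MPa (tensile)

The unrestrained thermal change is αΔT L = 1.6×10⁻⁶ × 155 × 1200 = 0.2976 mm.
Let P be the tensile force in the spring. The rod extends elastically by PL/(AE) and the spring stretches by P/k; together these equal δ_free.
So P = δ_free / [L/(AE) + 1/k] = 0.2976 / [ 1200/(2550×144×10³) + 1/(160×10³) ].
P = 0.2976 / 9.518×10⁻⁶ = 31270 N.
σ = P/A = 31270/2550 = 12.26 MPa.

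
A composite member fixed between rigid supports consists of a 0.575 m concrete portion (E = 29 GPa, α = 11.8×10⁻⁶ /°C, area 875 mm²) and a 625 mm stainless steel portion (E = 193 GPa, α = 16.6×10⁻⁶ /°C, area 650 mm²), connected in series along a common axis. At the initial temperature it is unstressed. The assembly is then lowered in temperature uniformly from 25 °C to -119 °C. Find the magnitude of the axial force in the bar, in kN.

With the walls removed the bar would change length by δ_free = Σ αᵢΔT Lᵢ = 11.8×10⁻⁶×144×575 + 16.6×10⁻⁶×144×625 = 2.471 mm.
The walls prevent any net length change, so an axial force P (same in every segment) develops. Compatibility: P · Σ Lᵢ/(AᵢEᵢ) = δ_free.
The series flexibility is Σ Lᵢ/(AᵢEᵢ) = 575/(875×29×10³) + 625/(650×193×10³) = 2.764×10⁻⁵ mm/N.
P = 2.471 / 2.764×10⁻⁵ = 89390 N = 89.39 kN, tensile.

P ≈ 89.4 kN (tensile)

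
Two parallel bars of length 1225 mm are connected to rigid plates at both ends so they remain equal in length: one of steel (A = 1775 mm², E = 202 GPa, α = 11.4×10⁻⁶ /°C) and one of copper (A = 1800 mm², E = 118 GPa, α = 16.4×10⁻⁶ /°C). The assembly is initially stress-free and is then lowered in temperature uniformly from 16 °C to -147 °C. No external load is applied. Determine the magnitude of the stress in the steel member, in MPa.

σ ≈ 61.2 MPa (compressive)

Equilibrium of a rigid end plate with no external load gives equal and opposite internal forces ±P in the two members. Since α_{copper} > α_{steel}, cooling drives the copper into tension and the steel into compression.
Setting the final lengths equal and cancelling L: (α₁ − α₂)ΔT = P/(A₁E₁) + P/(A₂E₂).
|α₁ − α₂|·ΔT = 5×10⁻⁶ × 163 = 0.000815.
1/(A₁E₁) + 1/(A₂E₂) = 1/(1775×202×10³) + 1/(1800×118×10³) = 7.497×10⁻⁹ N⁻¹.
So P = 0.000815 / 7.497×10⁻⁹ = 108.7 kN.
σ_{steel} = P/A₁ = 108700/1775 = 61.24 MPa, compressive.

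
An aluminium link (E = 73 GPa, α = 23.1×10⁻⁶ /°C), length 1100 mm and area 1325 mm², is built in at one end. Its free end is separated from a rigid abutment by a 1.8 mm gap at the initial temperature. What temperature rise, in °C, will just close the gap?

Contact occurs when the free expansion equals the gap: αΔT L = 1.8 mm.
ΔT = 1.8 / (23.1×10⁻⁶ × 1100) = 70.84 °C.

ΔT ≈ 70.8 °C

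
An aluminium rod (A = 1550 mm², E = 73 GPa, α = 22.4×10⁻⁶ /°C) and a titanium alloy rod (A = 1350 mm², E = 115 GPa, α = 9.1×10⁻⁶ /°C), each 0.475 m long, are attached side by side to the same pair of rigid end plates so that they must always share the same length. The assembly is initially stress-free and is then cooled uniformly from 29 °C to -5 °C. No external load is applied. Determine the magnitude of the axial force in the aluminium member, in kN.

Both members must finish at the same length. With the larger α, the aluminium tends to over-contract; the plates restrain it, putting the aluminium in tension and the titanium alloy in compression. With no external load the two internal forces are equal and opposite, magnitude P.
Equating the net (thermal + elastic) strains gives |α₁ − α₂|·ΔT = P·[1/(A₁E₁) + 1/(A₂E₂)].
|α₁ − α₂|·ΔT = 13.3×10⁻⁶ × 34 = 0.0004522.
1/(A₁E₁) + 1/(A₂E₂) = 1/(1550×73×10³) + 1/(1350×115×10³) = 1.528×10⁻⁸ N⁻¹.
So P = 0.0004522 / 1.528×10⁻⁸ = 29.6 kN.

P ≈ 29.6 kN (tensile in the aluminium)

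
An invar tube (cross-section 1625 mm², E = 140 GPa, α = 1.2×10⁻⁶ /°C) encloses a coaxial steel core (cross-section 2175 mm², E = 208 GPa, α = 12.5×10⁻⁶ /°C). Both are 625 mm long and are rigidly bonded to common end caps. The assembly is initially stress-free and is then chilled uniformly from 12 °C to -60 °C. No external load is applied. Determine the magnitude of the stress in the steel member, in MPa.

σ ≈ 56.6 MPa (tensile)

Both members must finish at the same length. With the larger α, the steel tends to over-contract; the plates restrain it, putting the steel in tension and the invar in compression. With no external load the two internal forces are equal and opposite, magnitude P.
Equating the net (thermal + elastic) strains gives |α₁ − α₂|·ΔT = P·[1/(A₁E₁) + 1/(A₂E₂)].
|α₁ − α₂|·ΔT = 11.3×10⁻⁶ × 72 = 0.0008136.
1/(A₁E₁) + 1/(A₂E₂) = 1/(1625×140×10³) + 1/(2175×208×10³) = 6.606×10⁻⁹ N⁻¹.
P = 0.0008136 / 6.606×10⁻⁹ = 123200 N = 123.2 kN.
σ_{steel} = P/A₂ = 123200/2175 = 56.63 MPa, tensile.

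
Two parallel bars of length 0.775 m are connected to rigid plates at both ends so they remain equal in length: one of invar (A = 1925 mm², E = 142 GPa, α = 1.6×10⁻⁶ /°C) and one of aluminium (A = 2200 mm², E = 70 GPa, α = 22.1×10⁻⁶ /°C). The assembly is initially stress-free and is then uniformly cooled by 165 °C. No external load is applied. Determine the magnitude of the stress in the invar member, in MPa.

σ ≈ 173 MPa (compressive)

Equilibrium of a rigid end plate with no external load gives equal and opposite internal forces ±P in the two members. Since α_{aluminium} > α_{invar}, cooling drives the aluminium into tension and the invar into compression.
Compatibility of the two members (thermal + elastic change equal): (α₁ − α₂)ΔT = P·[1/(A₁E₁) + 1/(A₂E₂)].
|α₁ − α₂|·ΔT = 20.5×10⁻⁶ × 165 = 0.003383.
1/(A₁E₁) + 1/(A₂E₂) = 1/(1925×142×10³) + 1/(2200×70×10³) = 1.015×10⁻⁸ N⁻¹.
P = 0.003383 / 1.015×10⁻⁸ = 333200 N = 333.2 kN.
σ_{invar} = P/A₁ = 333200/1925 = 173.1 MPa, compressive.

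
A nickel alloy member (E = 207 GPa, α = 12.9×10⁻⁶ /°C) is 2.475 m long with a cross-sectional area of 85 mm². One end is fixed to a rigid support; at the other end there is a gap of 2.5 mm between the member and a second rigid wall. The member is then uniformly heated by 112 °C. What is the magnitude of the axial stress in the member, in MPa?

σ ≈ 90 MPa (compressive)

If the wall were absent the member would grow by αΔT L = 12.9×10⁻⁶ × 112 × 2475 = 3.576 mm.
This exceeds the 2.5 mm gap, so the wall pushes back. The portion of expansion that must be recovered elastically is δ_free − gap = 3.576 − 2.5 = 1.076 mm.
That suppressed elongation corresponds to σ = E·Δ/L = 207×10³ × 1.076/2475 = 89.98 MPa.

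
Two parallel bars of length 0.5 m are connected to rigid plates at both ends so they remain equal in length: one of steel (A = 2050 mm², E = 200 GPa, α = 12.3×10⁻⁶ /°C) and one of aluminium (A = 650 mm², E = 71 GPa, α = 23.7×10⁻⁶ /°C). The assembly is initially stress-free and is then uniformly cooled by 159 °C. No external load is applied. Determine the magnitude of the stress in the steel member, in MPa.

The aluminium has the larger α, so on cooling it would change length more than the steel if both were free. The rigid plates force a common final length, so the aluminium is put into tension and the steel into compression, with equal and opposite forces P (no external load).
Equating the net (thermal + elastic) strains gives |α₁ − α₂|·ΔT = P·[1/(A₁E₁) + 1/(A₂E₂)].
|α₁ − α₂|·ΔT = 11.4×10⁻⁶ × 159 = 0.001813.
1/(A₁E₁) + 1/(A₂E₂) = 1/(2050×200×10³) + 1/(650×71×10³) = 2.411×10⁻⁸ N⁻¹.
P = 0.001813 / 2.411×10⁻⁸ = 75190 N = 75.19 kN.
σ_{steel} = P/A₁ = 75190/2050 = 36.68 MPa, compressive.

σ ≈ 36.7 MPa (compressive)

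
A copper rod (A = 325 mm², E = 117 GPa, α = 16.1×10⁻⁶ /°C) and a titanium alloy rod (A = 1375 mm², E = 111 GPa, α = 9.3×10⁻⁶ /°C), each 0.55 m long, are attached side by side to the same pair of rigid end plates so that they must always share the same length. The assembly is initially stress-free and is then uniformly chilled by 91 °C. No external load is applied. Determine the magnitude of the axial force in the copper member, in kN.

Equilibrium of a rigid end plate with no external load gives equal and opposite internal forces ±P in the two members. Since α_{copper} > α_{titanium alloy}, cooling drives the copper into tension and the titanium alloy into compression.
Equating the net (thermal + elastic) strains gives |α₁ − α₂|·ΔT = P·[1/(A₁E₁) + 1/(A₂E₂)].
|α₁ − α₂|·ΔT = 6.8×10⁻⁶ × 91 = 0.0006188.
1/(A₁E₁) + 1/(A₂E₂) = 1/(325×117×10³) + 1/(1375×111×10³) = 3.285×10⁻⁸ N⁻¹.
P = 0.0006188 / 3.285×10⁻⁸ = 18840 N = 18.84 kN.

P ≈ 18.8 kN (tensile in the copper)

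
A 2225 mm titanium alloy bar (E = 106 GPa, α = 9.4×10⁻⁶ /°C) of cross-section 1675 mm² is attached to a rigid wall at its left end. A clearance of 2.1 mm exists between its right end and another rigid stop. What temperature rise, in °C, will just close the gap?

Contact occurs when the free expansion equals the gap: αΔT L = 2.1 mm.
ΔT = 2.1 / (9.4×10⁻⁶ × 2225) = 100.4 °C.

ΔT ≈ 100 °C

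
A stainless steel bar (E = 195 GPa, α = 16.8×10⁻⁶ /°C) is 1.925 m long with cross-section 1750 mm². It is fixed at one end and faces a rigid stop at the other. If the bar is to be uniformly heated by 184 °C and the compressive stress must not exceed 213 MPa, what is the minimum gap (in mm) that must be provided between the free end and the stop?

g ≈ 3.85 mm

With no wall the bar would lengthen by αΔT L = 16.8×10⁻⁶ × 184 × 1925 = 5.951 mm.
At the allowable stress the elastic shortening the wall may impose is σL/E = 213 × 1925 / (195×10³) = 2.103 mm.
So the gap has to take up the difference, g_min = δ_free − σL/E = 5.951 − 2.103 = 3.848 mm.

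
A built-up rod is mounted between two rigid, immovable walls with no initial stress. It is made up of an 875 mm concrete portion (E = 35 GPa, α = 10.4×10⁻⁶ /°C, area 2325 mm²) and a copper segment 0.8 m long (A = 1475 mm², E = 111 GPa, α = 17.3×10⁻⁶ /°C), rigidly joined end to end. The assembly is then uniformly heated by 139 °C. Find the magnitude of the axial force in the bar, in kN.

P ≈ 204 kN (compressive)

If the supports were absent, the total length change would be Σ αᵢΔT Lᵢ = 10.4×10⁻⁶×139×875 + 17.3×10⁻⁶×139×800 = 3.189 mm.
The walls prevent any net length change, so an axial force P (same in every segment) develops. Compatibility: P · Σ Lᵢ/(AᵢEᵢ) = δ_free.
The series flexibility is Σ Lᵢ/(AᵢEᵢ) = 875/(2325×35×10³) + 800/(1475×111×10³) = 1.564×10⁻⁵ mm/N.
So P = 3.189 / 1.564×10⁻⁵ = 203.9 kN, compressive.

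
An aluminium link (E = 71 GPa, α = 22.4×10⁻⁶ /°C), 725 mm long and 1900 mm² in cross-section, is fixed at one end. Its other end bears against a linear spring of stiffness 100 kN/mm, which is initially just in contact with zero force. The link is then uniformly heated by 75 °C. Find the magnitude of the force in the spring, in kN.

If the spring were absent the link would lengthen by αΔT L = 22.4×10⁻⁶ × 75 × 725 = 1.218 mm.
With a force P in the spring, the elastic change of the link is PL/(AE) and that of the spring is P/k; compatibility requires their sum to equal δ_free.
P [ L/(AE) + 1/k ] = δ_free → P [ 725/(1900×71×10³) + 1/(100×10³) ] = 1.218.
P = 1.218 / 1.537×10⁻⁵ = 79220 N.

P ≈ 79.2 kN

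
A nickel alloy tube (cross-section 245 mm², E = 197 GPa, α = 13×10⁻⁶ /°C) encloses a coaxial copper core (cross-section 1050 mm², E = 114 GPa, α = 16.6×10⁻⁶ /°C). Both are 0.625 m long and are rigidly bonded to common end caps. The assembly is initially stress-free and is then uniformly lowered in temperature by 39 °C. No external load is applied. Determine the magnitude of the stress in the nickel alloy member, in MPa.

Equilibrium of a rigid end plate with no external load gives equal and opposite internal forces ±P in the two members. Since α_{copper} > α_{nickel alloy}, cooling drives the copper into tension and the nickel alloy into compression.
Equating the net (thermal + elastic) strains gives |α₁ − α₂|·ΔT = P·[1/(A₁E₁) + 1/(A₂E₂)].
|α₁ − α₂|·ΔT = 3.6×10⁻⁶ × 39 = 0.0001404.
1/(A₁E₁) + 1/(A₂E₂) = 1/(245×197×10³) + 1/(1050×114×10³) = 2.907×10⁻⁸ N⁻¹.
P = 0.0001404 / 2.907×10⁻⁸ = 4829 N = 4.829 kN.
σ_{nickel alloy} = P/A₁ = 4829/245 = 19.71 MPa, compressive.

σ ≈ 19.7 MPa (compressive)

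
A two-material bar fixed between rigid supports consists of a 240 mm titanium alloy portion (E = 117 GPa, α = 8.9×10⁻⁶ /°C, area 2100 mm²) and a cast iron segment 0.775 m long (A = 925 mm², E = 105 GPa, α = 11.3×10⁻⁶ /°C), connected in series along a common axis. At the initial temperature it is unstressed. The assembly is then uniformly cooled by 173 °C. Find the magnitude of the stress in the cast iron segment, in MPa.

σ ≈ 227 MPa (tensile)

Free thermal contraction of the whole bar: Σ αᵢΔT Lᵢ = 8.9×10⁻⁶×173×240 + 11.3×10⁻⁶×173×775 = 1.885 mm.
Since the ends are fixed, an axial force P builds up, equal in every segment, with P · Σ Lᵢ/(AᵢEᵢ) = δ_free.
Σ Lᵢ/(AᵢEᵢ) = 240/(2100×117×10³) + 775/(925×105×10³) = 8.956×10⁻⁶ mm/N.
P = 1.885 / 8.956×10⁻⁶ = 210400 N = 210.4 kN, tensile.
σ_{cast iron} = P / A = 210400 / 925 = 227.5 MPa.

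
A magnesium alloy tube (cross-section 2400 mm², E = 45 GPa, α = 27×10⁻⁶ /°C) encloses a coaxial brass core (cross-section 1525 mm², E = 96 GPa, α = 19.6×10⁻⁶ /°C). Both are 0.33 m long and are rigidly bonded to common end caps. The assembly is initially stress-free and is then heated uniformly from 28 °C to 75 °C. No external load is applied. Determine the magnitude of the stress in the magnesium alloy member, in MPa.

σ ≈ 9.01 MPa (compressive)

The magnesium alloy has the larger α, so on heating it would change length more than the brass if both were free. The rigid plates force a common final length, so the magnesium alloy is put into compression and the brass into tension, with equal and opposite forces P (no external load).
Compatibility of the two members (thermal + elastic change equal): (α₁ − α₂)ΔT = P·[1/(A₁E₁) + 1/(A₂E₂)].
|α₁ − α₂|·ΔT = 7.4×10⁻⁶ × 47 = 0.0003478.
1/(A₁E₁) + 1/(A₂E₂) = 1/(2400×45×10³) + 1/(1525×96×10³) = 1.609×10⁻⁸ N⁻¹.
So P = 0.0003478 / 1.609×10⁻⁸ = 21.62 kN.
σ_{magnesium alloy} = P/A₁ = 21620/2400 = 9.007 MPa, compressive.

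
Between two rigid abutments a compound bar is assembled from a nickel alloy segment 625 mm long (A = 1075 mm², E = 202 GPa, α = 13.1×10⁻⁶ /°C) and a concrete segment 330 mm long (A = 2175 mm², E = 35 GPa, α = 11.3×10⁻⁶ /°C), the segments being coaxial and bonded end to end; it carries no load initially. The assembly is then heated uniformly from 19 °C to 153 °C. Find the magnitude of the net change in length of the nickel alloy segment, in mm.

Free thermal expansion of the whole bar: Σ αᵢΔT Lᵢ = 13.1×10⁻⁶×134×625 + 11.3×10⁻⁶×134×330 = 1.597 mm.
The rigid supports impose zero overall length change; the single axial force P common to all segments must satisfy P Σ Lᵢ/(AᵢEᵢ) = δ_free.
Σ Lᵢ/(AᵢEᵢ) = 625/(1075×202×10³) + 330/(2175×35×10³) = 7.213×10⁻⁶ mm/N.
P = 1.597 / 7.213×10⁻⁶ = 221400 N = 221.4 kN, compressive.
For the nickel alloy segment, free thermal change = 13.1×10⁻⁶×134×625 = 1.097 mm and elastic change from P = 221400×625/(1075×202×10³) = 0.6372 mm; these oppose, so the net change is 0.46 mm (segment lengthens).

|ΔL| ≈ 0.46 mm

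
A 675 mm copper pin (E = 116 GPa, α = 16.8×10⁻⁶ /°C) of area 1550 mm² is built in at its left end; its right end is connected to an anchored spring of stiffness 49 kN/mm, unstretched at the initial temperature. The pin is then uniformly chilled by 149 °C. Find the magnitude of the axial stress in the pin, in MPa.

The unrestrained thermal change is αΔT L = 16.8×10⁻⁶ × 149 × 675 = 1.69 mm.
With a force P in the spring, the elastic change of the pin is PL/(AE) and that of the spring is P/k; compatibility requires their sum to equal δ_free.
So P = δ_free / [L/(AE) + 1/k] = 1.69 / [ 675/(1550×116×10³) + 1/(49×10³) ].
P = 1.69 / 2.416×10⁻⁵ = 69930 N.
σ = P/A = 69930/1550 = 45.12 MPa.

σ ≈ 45.1 MPa (tensile)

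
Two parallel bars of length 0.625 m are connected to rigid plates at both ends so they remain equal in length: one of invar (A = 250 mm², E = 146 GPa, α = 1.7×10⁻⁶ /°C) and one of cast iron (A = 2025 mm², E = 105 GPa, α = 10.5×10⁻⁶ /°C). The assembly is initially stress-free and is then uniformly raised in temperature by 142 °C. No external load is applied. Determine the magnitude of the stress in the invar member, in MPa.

The cast iron has the larger α, so on heating it would change length more than the invar if both were free. The rigid plates force a common final length, so the cast iron is put into compression and the invar into tension, with equal and opposite forces P (no external load).
Setting the final lengths equal and cancelling L: (α₁ − α₂)ΔT = P/(A₁E₁) + P/(A₂E₂).
|α₁ − α₂|·ΔT = 8.8×10⁻⁶ × 142 = 0.00125.
1/(A₁E₁) + 1/(A₂E₂) = 1/(250×146×10³) + 1/(2025×105×10³) = 3.21×10⁻⁸ N⁻¹.
So P = 0.00125 / 3.21×10⁻⁸ = 38.93 kN.
σ_{invar} = P/A₁ = 38930/250 = 155.7 MPa, tensile.

σ ≈ 156 MPa (tensile)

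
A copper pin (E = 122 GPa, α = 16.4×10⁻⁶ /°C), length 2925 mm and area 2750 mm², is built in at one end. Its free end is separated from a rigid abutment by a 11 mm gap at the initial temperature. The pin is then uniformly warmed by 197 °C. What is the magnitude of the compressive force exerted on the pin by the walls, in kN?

P ≈ 0 kN

If the wall were absent the pin would grow by αΔT L = 16.4×10⁻⁶ × 197 × 2925 = 9.45 mm.
This is smaller than the 11 mm clearance, so the pin expands freely without reaching the stop — the stress is zero.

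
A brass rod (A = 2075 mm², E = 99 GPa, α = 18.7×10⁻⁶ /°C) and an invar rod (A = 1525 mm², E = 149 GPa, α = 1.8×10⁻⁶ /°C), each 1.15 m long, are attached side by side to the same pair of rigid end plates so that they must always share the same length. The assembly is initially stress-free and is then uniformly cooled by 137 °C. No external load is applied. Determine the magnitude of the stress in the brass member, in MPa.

Both members must finish at the same length. With the larger α, the brass tends to over-contract; the plates restrain it, putting the brass in tension and the invar in compression. With no external load the two internal forces are equal and opposite, magnitude P.
Compatibility of the two members (thermal + elastic change equal): (α₁ − α₂)ΔT = P·[1/(A₁E₁) + 1/(A₂E₂)].
|α₁ − α₂|·ΔT = 16.9×10⁻⁶ × 137 = 0.002315.
1/(A₁E₁) + 1/(A₂E₂) = 1/(2075×99×10³) + 1/(1525×149×10³) = 9.269×10⁻⁹ N⁻¹.
P = 0.002315 / 9.269×10⁻⁹ = 249800 N = 249.8 kN.
σ_{brass} = P/A₁ = 249800/2075 = 120.4 MPa, tensile.

σ ≈ 120 MPa (tensile)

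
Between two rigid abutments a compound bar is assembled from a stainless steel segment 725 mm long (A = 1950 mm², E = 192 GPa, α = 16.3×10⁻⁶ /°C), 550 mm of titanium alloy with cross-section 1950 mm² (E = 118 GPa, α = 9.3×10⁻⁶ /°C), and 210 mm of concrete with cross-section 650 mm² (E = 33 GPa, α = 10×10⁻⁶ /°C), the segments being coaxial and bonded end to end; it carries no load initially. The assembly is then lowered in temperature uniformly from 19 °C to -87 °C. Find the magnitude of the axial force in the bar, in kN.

With the walls removed the bar would change length by δ_free = Σ αᵢΔT Lᵢ = 16.3×10⁻⁶×106×725 + 9.3×10⁻⁶×106×550 + 10×10⁻⁶×106×210 = 2.017 mm.
The rigid supports impose zero overall length change; the single axial force P common to all segments must satisfy P Σ Lᵢ/(AᵢEᵢ) = δ_free.
Σ Lᵢ/(AᵢEᵢ) = 725/(1950×192×10³) + 550/(1950×118×10³) + 210/(650×33×10³) = 1.412×10⁻⁵ mm/N.
P = 2.017 / 1.412×10⁻⁵ = 142900 N = 142.9 kN, tensile.

P ≈ 143 kN (tensile)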